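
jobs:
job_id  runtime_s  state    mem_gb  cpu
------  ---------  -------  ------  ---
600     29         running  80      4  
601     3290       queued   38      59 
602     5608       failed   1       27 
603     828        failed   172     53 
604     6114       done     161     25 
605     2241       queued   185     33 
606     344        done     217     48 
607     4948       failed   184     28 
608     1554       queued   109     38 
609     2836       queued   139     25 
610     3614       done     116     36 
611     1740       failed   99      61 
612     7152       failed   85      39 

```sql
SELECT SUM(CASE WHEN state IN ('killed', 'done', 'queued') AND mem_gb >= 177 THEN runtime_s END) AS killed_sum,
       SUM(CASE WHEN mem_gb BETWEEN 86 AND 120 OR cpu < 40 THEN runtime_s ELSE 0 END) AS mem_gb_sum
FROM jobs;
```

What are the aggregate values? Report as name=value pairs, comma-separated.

[killed_sum: state IN ('killed', 'done', 'queued') AND mem_gb >= 177]
job_id=600: ✗
job_id=601: ✗
job_id=602: ✗
job_id=603: ✗
job_id=604: ✗
job_id=605: ✓ → 2241
job_id=606: ✓ → 344
job_id=607: ✗
job_id=608: ✗
job_id=609: ✗
job_id=610: ✗
job_id=611: ✗
job_id=612: ✗
killed_sum = 2241 + 344 = 2585
—
[mem_gb_sum: mem_gb BETWEEN 86 AND 120 OR cpu < 40]
job_id=600: ✓ → 29
job_id=601: ✗
job_id=602: ✓ → 5608
job_id=603: ✗
job_id=604: ✓ → 6114
job_id=605: ✓ → 2241
job_id=606: ✗
job_id=607: ✓ → 4948
job_id=608: ✓ → 1554
job_id=609: ✓ → 2836
job_id=610: ✓ → 3614
job_id=611: ✓ → 1740
job_id=612: ✓ → 7152
mem_gb_sum = 29 + 5608 + 6114 + 2241 + 4948 + 1554 + 2836 + 3614 + 1740 + 7152 = 35836

killed_sum=2585, mem_gb_sum=35836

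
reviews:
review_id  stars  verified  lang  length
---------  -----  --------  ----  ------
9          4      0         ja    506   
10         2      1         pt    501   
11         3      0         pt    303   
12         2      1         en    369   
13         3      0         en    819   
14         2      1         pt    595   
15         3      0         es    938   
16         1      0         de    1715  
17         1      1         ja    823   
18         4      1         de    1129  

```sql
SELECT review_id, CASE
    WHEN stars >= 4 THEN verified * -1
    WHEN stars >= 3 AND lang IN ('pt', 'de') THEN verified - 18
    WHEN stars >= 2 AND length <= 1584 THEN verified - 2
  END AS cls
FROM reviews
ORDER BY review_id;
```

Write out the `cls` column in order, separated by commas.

0, -1, -18, -1, -2, -1, -2, NULL, NULL, -1

review_id=9: stars >= 4 → 0
review_id=10: stars >= 2 AND length <= 1584 → -1
review_id=11: stars >= 3 AND lang IN ('pt', 'de') → -18
review_id=12: stars >= 2 AND length <= 1584 → -1
review_id=13: stars >= 2 AND length <= 1584 → -2
review_id=14: stars >= 2 AND length <= 1584 → -1
review_id=15: stars >= 2 AND length <= 1584 → -2
review_id=16: (no match → NULL) → NULL
review_id=17: (no match → NULL) → NULL
review_id=18: stars >= 4 → -1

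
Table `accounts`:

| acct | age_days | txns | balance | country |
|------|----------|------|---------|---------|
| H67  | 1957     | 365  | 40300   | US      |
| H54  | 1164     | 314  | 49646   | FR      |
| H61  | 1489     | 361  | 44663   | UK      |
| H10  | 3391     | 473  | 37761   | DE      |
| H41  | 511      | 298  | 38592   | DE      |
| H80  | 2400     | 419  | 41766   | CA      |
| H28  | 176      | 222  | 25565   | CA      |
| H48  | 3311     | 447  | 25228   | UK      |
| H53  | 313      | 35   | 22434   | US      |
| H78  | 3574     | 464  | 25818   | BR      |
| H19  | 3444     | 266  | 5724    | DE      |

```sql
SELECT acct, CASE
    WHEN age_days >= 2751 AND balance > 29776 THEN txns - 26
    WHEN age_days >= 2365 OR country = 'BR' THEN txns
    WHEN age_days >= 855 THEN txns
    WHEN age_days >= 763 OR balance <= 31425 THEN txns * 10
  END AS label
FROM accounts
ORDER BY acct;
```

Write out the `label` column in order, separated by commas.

acct=H10: age_days >= 2751 AND balance > 29776 → 447
acct=H19: age_days >= 2365 OR country = 'BR' → 266
acct=H28: age_days >= 763 OR balance <= 31425 → 2220
acct=H41: (no match → NULL) → NULL
acct=H48: age_days >= 2365 OR country = 'BR' → 447
acct=H53: age_days >= 763 OR balance <= 31425 → 350
acct=H54: age_days >= 855 → 314
acct=H61: age_days >= 855 → 361
acct=H67: age_days >= 855 → 365
acct=H78: age_days >= 2365 OR country = 'BR' → 464
acct=H80: age_days >= 2365 OR country = 'BR' → 419

447, 266, 2220, NULL, 447, 350, 314, 361, 365, 464, 419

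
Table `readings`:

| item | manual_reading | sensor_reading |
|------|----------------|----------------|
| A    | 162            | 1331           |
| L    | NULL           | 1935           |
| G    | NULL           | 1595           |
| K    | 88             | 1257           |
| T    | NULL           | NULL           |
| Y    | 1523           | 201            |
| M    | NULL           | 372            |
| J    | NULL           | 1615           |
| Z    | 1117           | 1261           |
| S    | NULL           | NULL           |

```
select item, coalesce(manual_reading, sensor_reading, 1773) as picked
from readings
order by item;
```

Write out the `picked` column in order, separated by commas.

162, 1595, 1615, 88, 1935, 372, 1773, 1773, 1523, 1117

item=A: manual_reading=162 → 162
item=G: manual_reading=NULL, sensor_reading=1595 → 1595
item=J: manual_reading=NULL, sensor_reading=1615 → 1615
item=K: manual_reading=88 → 88
item=L: manual_reading=NULL, sensor_reading=1935 → 1935
item=M: manual_reading=NULL, sensor_reading=372 → 372
item=S: manual_reading=NULL, sensor_reading=NULL, → literal 1773 → 1773
item=T: manual_reading=NULL, sensor_reading=NULL, → literal 1773 → 1773
item=Y: manual_reading=1523 → 1523
item=Z: manual_reading=1117 → 1117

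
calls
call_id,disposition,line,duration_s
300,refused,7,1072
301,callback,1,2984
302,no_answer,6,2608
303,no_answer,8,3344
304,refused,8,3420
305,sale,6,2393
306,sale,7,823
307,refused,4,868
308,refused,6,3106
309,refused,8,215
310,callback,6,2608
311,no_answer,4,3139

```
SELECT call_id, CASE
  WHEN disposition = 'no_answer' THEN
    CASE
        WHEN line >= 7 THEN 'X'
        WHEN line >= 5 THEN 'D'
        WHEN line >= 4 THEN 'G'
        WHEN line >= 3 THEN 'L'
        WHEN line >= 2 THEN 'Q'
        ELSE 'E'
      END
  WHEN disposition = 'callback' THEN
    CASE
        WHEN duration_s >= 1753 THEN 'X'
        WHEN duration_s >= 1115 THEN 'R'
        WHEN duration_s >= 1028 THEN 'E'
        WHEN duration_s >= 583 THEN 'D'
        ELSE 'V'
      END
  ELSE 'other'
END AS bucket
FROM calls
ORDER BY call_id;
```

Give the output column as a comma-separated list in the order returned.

call_id=300: disposition='refused' → outer ELSE → other
call_id=301: disposition='callback' → inner[duration_s >= 1753] → X
call_id=302: disposition='no_answer' → inner[line >= 5] → D
call_id=303: disposition='no_answer' → inner[line >= 7] → X
call_id=304: disposition='refused' → outer ELSE → other
call_id=305: disposition='sale' → outer ELSE → other
call_id=306: disposition='sale' → outer ELSE → other
call_id=307: disposition='refused' → outer ELSE → other
call_id=308: disposition='refused' → outer ELSE → other
call_id=309: disposition='refused' → outer ELSE → other
call_id=310: disposition='callback' → inner[duration_s >= 1753] → X
call_id=311: disposition='no_answer' → inner[line >= 4] → G

other, X, D, X, other, other, other, other, other, other, X, G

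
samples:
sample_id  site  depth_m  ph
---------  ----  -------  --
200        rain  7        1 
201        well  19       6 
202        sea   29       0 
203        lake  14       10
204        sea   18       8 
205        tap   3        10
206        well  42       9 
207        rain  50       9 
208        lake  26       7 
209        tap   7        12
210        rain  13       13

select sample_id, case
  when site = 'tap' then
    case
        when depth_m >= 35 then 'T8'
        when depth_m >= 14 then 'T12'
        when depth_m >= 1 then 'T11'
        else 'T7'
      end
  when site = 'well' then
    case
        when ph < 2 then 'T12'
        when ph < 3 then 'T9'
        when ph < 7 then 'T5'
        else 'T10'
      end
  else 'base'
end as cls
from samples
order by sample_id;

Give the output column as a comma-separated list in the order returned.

base, T5, base, base, base, T11, T10, base, base, T11, base

sample_id=200: site='rain' → outer ELSE → base
sample_id=201: site='well' → inner[ph < 7] → T5
sample_id=202: site='sea' → outer ELSE → base
sample_id=203: site='lake' → outer ELSE → base
sample_id=204: site='sea' → outer ELSE → base
sample_id=205: site='tap' → inner[depth_m >= 1] → T11
sample_id=206: site='well' → inner[ELSE] → T10
sample_id=207: site='rain' → outer ELSE → base
sample_id=208: site='lake' → outer ELSE → base
sample_id=209: site='tap' → inner[depth_m >= 1] → T11
sample_id=210: site='rain' → outer ELSE → base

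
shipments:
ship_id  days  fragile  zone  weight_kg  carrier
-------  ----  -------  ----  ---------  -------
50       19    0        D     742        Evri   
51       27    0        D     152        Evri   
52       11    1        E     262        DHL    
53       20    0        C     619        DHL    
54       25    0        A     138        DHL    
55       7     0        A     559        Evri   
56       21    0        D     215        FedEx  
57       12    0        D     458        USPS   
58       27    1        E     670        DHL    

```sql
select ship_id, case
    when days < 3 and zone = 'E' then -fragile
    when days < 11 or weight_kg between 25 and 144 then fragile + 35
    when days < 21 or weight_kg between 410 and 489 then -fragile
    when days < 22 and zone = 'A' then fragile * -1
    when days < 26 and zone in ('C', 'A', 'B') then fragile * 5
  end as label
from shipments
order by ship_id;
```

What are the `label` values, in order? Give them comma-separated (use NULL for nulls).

ship_id=50: days < 21 or weight_kg between 410 and 489 → 0
ship_id=51: (no match → NULL) → NULL
ship_id=52: days < 21 or weight_kg between 410 and 489 → -1
ship_id=53: days < 21 or weight_kg between 410 and 489 → 0
ship_id=54: days < 11 or weight_kg between 25 and 144 → 35
ship_id=55: days < 11 or weight_kg between 25 and 144 → 35
ship_id=56: (no match → NULL) → NULL
ship_id=57: days < 21 or weight_kg between 410 and 489 → 0
ship_id=58: (no match → NULL) → NULL

0, NULL, -1, 0, 35, 35, NULL, 0, NULL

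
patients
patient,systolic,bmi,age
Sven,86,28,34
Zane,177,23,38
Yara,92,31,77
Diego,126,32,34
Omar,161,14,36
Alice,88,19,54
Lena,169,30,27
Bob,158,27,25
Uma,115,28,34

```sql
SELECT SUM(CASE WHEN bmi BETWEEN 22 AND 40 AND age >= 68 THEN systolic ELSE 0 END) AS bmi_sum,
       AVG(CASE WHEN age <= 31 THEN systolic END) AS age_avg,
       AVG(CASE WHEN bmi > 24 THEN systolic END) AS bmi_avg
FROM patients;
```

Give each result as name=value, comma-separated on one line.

[bmi_sum: bmi BETWEEN 22 AND 40 AND age >= 68]
patient=Sven: ✗
patient=Zane: ✗
patient=Yara: ✓ → 92
patient=Diego: ✗
patient=Omar: ✗
patient=Alice: ✗
patient=Lena: ✗
patient=Bob: ✗
patient=Uma: ✗
bmi_sum = 92
—
[age_avg: age <= 31]
patient=Sven: ✗
patient=Zane: ✗
patient=Yara: ✗
patient=Diego: ✗
patient=Omar: ✗
patient=Alice: ✗
patient=Lena: ✓ → 169
patient=Bob: ✓ → 158
patient=Uma: ✗
age_avg = (169 + 158) / 2 = 163.5
—
[bmi_avg: bmi > 24]
patient=Sven: ✓ → 86
patient=Zane: ✗
patient=Yara: ✓ → 92
patient=Diego: ✓ → 126
patient=Omar: ✗
patient=Alice: ✗
patient=Lena: ✓ → 169
patient=Bob: ✓ → 158
patient=Uma: ✓ → 115
bmi_avg = (86 + 92 + 126 + 169 + 158 + 115) / 6 = 124.3333333333

bmi_sum=92, age_avg=163.5, bmi_avg=124.3333333333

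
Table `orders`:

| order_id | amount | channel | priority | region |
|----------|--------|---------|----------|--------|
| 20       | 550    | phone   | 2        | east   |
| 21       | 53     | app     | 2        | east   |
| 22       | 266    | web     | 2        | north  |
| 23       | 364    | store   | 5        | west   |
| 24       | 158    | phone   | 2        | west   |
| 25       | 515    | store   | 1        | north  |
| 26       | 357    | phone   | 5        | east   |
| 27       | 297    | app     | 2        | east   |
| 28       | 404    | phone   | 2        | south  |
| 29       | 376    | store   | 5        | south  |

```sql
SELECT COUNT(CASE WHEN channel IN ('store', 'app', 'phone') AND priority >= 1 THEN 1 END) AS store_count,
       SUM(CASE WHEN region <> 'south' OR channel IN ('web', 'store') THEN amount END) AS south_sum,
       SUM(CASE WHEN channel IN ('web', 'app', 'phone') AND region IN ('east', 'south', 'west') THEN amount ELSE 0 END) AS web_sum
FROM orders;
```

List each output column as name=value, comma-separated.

store_count=9, south_sum=2936, web_sum=1819

[store_count: channel IN ('store', 'app', 'phone') AND priority >= 1]
order_id=20: ✓ → 1
order_id=21: ✓ → 1
order_id=22: ✗
order_id=23: ✓ → 1
order_id=24: ✓ → 1
order_id=25: ✓ → 1
order_id=26: ✓ → 1
order_id=27: ✓ → 1
order_id=28: ✓ → 1
order_id=29: ✓ → 1
store_count = COUNT(1, 1, 1, 1, 1, 1, 1, 1, 1) = 9
—
[south_sum: region <> 'south' OR channel IN ('web', 'store')]
order_id=20: ✓ → 550
order_id=21: ✓ → 53
order_id=22: ✓ → 266
order_id=23: ✓ → 364
order_id=24: ✓ → 158
order_id=25: ✓ → 515
order_id=26: ✓ → 357
order_id=27: ✓ → 297
order_id=28: ✗
order_id=29: ✓ → 376
south_sum = 550 + 53 + 266 + 364 + 158 + 515 + 357 + 297 + 376 = 2936
—
[web_sum: channel IN ('web', 'app', 'phone') AND region IN ('east', 'south', 'west')]
order_id=20: ✓ → 550
order_id=21: ✓ → 53
order_id=22: ✗
order_id=23: ✗
order_id=24: ✓ → 158
order_id=25: ✗
order_id=26: ✓ → 357
order_id=27: ✓ → 297
order_id=28: ✓ → 404
order_id=29: ✗
web_sum = 550 + 53 + 158 + 357 + 297 + 404 = 1819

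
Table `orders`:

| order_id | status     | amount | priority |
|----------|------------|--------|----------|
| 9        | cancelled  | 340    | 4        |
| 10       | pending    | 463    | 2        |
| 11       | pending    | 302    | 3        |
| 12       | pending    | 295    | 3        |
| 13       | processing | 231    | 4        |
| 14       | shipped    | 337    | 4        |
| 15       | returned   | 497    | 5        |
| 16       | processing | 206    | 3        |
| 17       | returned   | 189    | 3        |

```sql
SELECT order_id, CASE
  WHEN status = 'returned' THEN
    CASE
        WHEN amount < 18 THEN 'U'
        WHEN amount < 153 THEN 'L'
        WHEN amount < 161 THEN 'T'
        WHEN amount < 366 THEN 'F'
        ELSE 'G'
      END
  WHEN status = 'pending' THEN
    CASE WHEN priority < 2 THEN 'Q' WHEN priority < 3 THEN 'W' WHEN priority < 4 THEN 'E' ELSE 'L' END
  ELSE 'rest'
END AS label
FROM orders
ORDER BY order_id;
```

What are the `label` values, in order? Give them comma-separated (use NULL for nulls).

rest, W, E, E, rest, rest, G, rest, F

order_id=9: status='cancelled' → outer ELSE → rest
order_id=10: status='pending' → inner[priority < 3] → W
order_id=11: status='pending' → inner[priority < 4] → E
order_id=12: status='pending' → inner[priority < 4] → E
order_id=13: status='processing' → outer ELSE → rest
order_id=14: status='shipped' → outer ELSE → rest
order_id=15: status='returned' → inner[ELSE] → G
order_id=16: status='processing' → outer ELSE → rest
order_id=17: status='returned' → inner[amount < 366] → F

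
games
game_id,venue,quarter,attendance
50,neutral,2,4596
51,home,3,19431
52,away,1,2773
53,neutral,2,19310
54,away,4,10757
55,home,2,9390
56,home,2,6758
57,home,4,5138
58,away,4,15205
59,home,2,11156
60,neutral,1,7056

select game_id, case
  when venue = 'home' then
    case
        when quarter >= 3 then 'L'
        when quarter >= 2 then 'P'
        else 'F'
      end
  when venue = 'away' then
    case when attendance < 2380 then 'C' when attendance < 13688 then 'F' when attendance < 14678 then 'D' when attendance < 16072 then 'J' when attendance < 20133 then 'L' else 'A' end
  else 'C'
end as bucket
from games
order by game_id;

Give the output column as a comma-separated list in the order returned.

game_id=50: venue='neutral' → outer ELSE → C
game_id=51: venue='home' → inner[quarter >= 3] → L
game_id=52: venue='away' → inner[attendance < 13688] → F
game_id=53: venue='neutral' → outer ELSE → C
game_id=54: venue='away' → inner[attendance < 13688] → F
game_id=55: venue='home' → inner[quarter >= 2] → P
game_id=56: venue='home' → inner[quarter >= 2] → P
game_id=57: venue='home' → inner[quarter >= 3] → L
game_id=58: venue='away' → inner[attendance < 16072] → J
game_id=59: venue='home' → inner[quarter >= 2] → P
game_id=60: venue='neutral' → outer ELSE → C

C, L, F, C, F, P, P, L, J, P, C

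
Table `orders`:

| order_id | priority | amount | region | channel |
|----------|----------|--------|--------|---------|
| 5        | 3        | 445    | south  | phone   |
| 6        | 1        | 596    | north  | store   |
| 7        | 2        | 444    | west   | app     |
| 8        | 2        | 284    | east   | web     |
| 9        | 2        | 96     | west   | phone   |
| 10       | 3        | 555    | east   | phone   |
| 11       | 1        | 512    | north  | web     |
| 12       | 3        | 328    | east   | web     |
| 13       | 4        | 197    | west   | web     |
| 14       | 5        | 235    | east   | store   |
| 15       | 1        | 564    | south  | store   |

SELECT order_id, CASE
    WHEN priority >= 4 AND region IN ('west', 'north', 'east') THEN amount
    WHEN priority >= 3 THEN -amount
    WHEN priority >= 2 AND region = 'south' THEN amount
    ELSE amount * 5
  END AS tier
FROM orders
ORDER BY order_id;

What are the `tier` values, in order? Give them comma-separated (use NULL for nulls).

order_id=5: priority >= 3 → -445
order_id=6: ELSE → 2980
order_id=7: ELSE → 2220
order_id=8: ELSE → 1420
order_id=9: ELSE → 480
order_id=10: priority >= 3 → -555
order_id=11: ELSE → 2560
order_id=12: priority >= 3 → -328
order_id=13: priority >= 4 AND region IN ('west', 'north', 'east') → 197
order_id=14: priority >= 4 AND region IN ('west', 'north', 'east') → 235
order_id=15: ELSE → 2820

-445, 2980, 2220, 1420, 480, -555, 2560, -328, 197, 235, 2820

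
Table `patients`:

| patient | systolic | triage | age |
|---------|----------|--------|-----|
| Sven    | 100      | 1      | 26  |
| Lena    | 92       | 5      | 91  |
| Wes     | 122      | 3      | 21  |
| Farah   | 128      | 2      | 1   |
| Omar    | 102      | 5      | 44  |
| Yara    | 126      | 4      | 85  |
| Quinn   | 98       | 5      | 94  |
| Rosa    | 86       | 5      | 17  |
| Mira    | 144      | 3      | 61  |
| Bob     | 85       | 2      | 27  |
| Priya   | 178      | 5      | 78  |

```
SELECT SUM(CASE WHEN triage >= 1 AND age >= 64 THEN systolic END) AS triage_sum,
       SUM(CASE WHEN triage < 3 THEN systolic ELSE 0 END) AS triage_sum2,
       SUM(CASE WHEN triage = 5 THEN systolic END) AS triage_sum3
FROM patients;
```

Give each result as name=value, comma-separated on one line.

triage_sum=494, triage_sum2=313, triage_sum3=556

[triage_sum: triage >= 1 AND age >= 64]
patient=Sven: ✗
patient=Lena: ✓ → 92
patient=Wes: ✗
patient=Farah: ✗
patient=Omar: ✗
patient=Yara: ✓ → 126
patient=Quinn: ✓ → 98
patient=Rosa: ✗
patient=Mira: ✗
patient=Bob: ✗
patient=Priya: ✓ → 178
triage_sum = 92 + 126 + 98 + 178 = 494
—
[triage_sum2: triage < 3]
patient=Sven: ✓ → 100
patient=Lena: ✗
patient=Wes: ✗
patient=Farah: ✓ → 128
patient=Omar: ✗
patient=Yara: ✗
patient=Quinn: ✗
patient=Rosa: ✗
patient=Mira: ✗
patient=Bob: ✓ → 85
patient=Priya: ✗
triage_sum2 = 100 + 128 + 85 = 313
—
[triage_sum3: triage = 5]
patient=Sven: ✗
patient=Lena: ✓ → 92
patient=Wes: ✗
patient=Farah: ✗
patient=Omar: ✓ → 102
patient=Yara: ✗
patient=Quinn: ✓ → 98
patient=Rosa: ✓ → 86
patient=Mira: ✗
patient=Bob: ✗
patient=Priya: ✓ → 178
triage_sum3 = 92 + 102 + 98 + 86 + 178 = 556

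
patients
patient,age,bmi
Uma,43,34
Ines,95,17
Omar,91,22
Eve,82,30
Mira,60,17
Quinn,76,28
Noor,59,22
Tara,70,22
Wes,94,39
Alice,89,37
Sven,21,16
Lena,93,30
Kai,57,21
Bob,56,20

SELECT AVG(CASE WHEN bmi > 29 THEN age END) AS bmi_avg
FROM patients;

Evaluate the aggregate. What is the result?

patient=Uma: ✓ → 43
patient=Ines: ✗
patient=Omar: ✗
patient=Eve: ✓ → 82
patient=Mira: ✗
patient=Quinn: ✗
patient=Noor: ✗
patient=Tara: ✗
patient=Wes: ✓ → 94
patient=Alice: ✓ → 89
patient=Sven: ✗
patient=Lena: ✓ → 93
patient=Kai: ✗
patient=Bob: ✗
bmi_avg = (43 + 82 + 94 + 89 + 93) / 5 = 80.2

80.2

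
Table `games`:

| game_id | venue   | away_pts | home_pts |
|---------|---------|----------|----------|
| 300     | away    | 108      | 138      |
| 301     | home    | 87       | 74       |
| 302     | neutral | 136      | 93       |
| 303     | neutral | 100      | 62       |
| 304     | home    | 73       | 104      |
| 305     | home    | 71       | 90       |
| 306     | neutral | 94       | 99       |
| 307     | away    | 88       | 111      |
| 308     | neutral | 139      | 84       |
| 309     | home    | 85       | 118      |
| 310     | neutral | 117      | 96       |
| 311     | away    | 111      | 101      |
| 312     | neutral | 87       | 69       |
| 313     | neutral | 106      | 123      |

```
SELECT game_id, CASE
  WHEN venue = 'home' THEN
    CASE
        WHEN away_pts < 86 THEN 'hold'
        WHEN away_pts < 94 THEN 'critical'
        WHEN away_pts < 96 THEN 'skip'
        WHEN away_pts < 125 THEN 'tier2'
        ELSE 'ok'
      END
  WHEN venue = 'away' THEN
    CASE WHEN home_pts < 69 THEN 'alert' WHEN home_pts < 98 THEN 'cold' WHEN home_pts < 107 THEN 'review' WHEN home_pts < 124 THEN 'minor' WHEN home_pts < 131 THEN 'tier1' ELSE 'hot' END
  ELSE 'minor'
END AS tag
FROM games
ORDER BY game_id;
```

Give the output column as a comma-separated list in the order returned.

hot, critical, minor, minor, hold, hold, minor, minor, minor, hold, minor, review, minor, minor

game_id=300: venue='away' → inner[ELSE] → hot
game_id=301: venue='home' → inner[away_pts < 94] → critical
game_id=302: venue='neutral' → outer ELSE → minor
game_id=303: venue='neutral' → outer ELSE → minor
game_id=304: venue='home' → inner[away_pts < 86] → hold
game_id=305: venue='home' → inner[away_pts < 86] → hold
game_id=306: venue='neutral' → outer ELSE → minor
game_id=307: venue='away' → inner[home_pts < 124] → minor
game_id=308: venue='neutral' → outer ELSE → minor
game_id=309: venue='home' → inner[away_pts < 86] → hold
game_id=310: venue='neutral' → outer ELSE → minor
game_id=311: venue='away' → inner[home_pts < 107] → review
game_id=312: venue='neutral' → outer ELSE → minor
game_id=313: venue='neutral' → outer ELSE → minor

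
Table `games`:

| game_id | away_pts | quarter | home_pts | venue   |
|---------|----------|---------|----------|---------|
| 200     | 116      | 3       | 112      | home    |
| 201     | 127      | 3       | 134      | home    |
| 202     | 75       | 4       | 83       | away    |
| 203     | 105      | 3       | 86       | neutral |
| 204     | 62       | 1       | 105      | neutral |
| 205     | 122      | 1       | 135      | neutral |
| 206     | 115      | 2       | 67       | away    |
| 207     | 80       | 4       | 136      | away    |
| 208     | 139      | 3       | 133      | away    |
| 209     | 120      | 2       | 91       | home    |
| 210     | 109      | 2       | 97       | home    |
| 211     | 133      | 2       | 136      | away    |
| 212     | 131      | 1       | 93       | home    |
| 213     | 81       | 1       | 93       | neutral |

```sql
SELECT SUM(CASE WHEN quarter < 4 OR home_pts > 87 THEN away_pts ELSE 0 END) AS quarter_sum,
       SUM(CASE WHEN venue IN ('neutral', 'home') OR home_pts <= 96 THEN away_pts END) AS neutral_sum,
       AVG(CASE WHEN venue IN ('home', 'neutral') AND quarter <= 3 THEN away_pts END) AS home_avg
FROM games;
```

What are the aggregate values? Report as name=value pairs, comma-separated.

[quarter_sum: quarter < 4 OR home_pts > 87]
game_id=200: ✓ → 116
game_id=201: ✓ → 127
game_id=202: ✗
game_id=203: ✓ → 105
game_id=204: ✓ → 62
game_id=205: ✓ → 122
game_id=206: ✓ → 115
game_id=207: ✓ → 80
game_id=208: ✓ → 139
game_id=209: ✓ → 120
game_id=210: ✓ → 109
game_id=211: ✓ → 133
game_id=212: ✓ → 131
game_id=213: ✓ → 81
quarter_sum = 116 + 127 + 105 + 62 + 122 + 115 + 80 + 139 + 120 + 109 + 133 + 131 + 81 = 1440
—
[neutral_sum: venue IN ('neutral', 'home') OR home_pts <= 96]
game_id=200: ✓ → 116
game_id=201: ✓ → 127
game_id=202: ✓ → 75
game_id=203: ✓ → 105
game_id=204: ✓ → 62
game_id=205: ✓ → 122
game_id=206: ✓ → 115
game_id=207: ✗
game_id=208: ✗
game_id=209: ✓ → 120
game_id=210: ✓ → 109
game_id=211: ✗
game_id=212: ✓ → 131
game_id=213: ✓ → 81
neutral_sum = 116 + 127 + 75 + 105 + 62 + 122 + 115 + 120 + 109 + 131 + 81 = 1163
—
[home_avg: venue IN ('home', 'neutral') AND quarter <= 3]
game_id=200: ✓ → 116
game_id=201: ✓ → 127
game_id=202: ✗
game_id=203: ✓ → 105
game_id=204: ✓ → 62
game_id=205: ✓ → 122
game_id=206: ✗
game_id=207: ✗
game_id=208: ✗
game_id=209: ✓ → 120
game_id=210: ✓ → 109
game_id=211: ✗
game_id=212: ✓ → 131
game_id=213: ✓ → 81
home_avg = (116 + 127 + 105 + 62 + 122 + 120 + 109 + 131 + 81) / 9 = 108.1111111111

quarter_sum=1440, neutral_sum=1163, home_avg=108.1111111111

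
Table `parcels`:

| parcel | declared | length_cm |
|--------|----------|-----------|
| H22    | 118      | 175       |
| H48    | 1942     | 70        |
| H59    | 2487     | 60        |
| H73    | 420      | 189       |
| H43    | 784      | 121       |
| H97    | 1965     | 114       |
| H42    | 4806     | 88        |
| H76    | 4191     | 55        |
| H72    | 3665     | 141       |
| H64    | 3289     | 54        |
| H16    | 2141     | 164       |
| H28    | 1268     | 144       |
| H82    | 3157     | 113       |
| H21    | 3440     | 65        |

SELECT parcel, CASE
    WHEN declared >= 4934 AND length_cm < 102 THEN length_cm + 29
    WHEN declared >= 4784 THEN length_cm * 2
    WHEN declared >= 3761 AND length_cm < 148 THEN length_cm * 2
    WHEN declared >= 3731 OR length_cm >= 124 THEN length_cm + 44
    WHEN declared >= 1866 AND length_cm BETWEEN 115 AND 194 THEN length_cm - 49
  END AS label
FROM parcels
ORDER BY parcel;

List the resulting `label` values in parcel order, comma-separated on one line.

208, NULL, 219, 188, 176, NULL, NULL, NULL, NULL, 185, 233, 110, NULL, NULL

parcel=H16: declared >= 3731 OR length_cm >= 124 → 208
parcel=H21: (no match → NULL) → NULL
parcel=H22: declared >= 3731 OR length_cm >= 124 → 219
parcel=H28: declared >= 3731 OR length_cm >= 124 → 188
parcel=H42: declared >= 4784 → 176
parcel=H43: (no match → NULL) → NULL
parcel=H48: (no match → NULL) → NULL
parcel=H59: (no match → NULL) → NULL
parcel=H64: (no match → NULL) → NULL
parcel=H72: declared >= 3731 OR length_cm >= 124 → 185
parcel=H73: declared >= 3731 OR length_cm >= 124 → 233
parcel=H76: declared >= 3761 AND length_cm < 148 → 110
parcel=H82: (no match → NULL) → NULL
parcel=H97: (no match → NULL) → NULL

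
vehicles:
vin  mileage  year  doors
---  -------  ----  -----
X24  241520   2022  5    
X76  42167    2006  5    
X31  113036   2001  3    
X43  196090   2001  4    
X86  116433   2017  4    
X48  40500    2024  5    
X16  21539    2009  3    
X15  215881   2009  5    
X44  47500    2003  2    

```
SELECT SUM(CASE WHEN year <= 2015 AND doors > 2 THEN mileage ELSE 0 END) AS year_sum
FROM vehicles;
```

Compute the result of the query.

588713

vin=X24: ✗
vin=X76: ✓ → 42167
vin=X31: ✓ → 113036
vin=X43: ✓ → 196090
vin=X86: ✗
vin=X48: ✗
vin=X16: ✓ → 21539
vin=X15: ✓ → 215881
vin=X44: ✗
year_sum = 42167 + 113036 + 196090 + 21539 + 215881 = 588713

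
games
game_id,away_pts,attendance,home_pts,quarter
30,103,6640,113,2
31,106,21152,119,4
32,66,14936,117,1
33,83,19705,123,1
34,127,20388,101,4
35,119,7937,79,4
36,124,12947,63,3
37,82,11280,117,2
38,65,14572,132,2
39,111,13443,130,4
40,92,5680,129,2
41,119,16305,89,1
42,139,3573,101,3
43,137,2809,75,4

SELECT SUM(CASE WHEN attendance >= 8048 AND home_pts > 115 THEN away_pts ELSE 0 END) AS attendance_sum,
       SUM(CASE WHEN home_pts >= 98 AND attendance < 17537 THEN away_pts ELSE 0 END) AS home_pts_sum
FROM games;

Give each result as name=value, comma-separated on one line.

[attendance_sum: attendance >= 8048 AND home_pts > 115]
game_id=30: ✗
game_id=31: ✓ → 106
game_id=32: ✓ → 66
game_id=33: ✓ → 83
game_id=34: ✗
game_id=35: ✗
game_id=36: ✗
game_id=37: ✓ → 82
game_id=38: ✓ → 65
game_id=39: ✓ → 111
game_id=40: ✗
game_id=41: ✗
game_id=42: ✗
game_id=43: ✗
attendance_sum = 106 + 66 + 83 + 82 + 65 + 111 = 513
—
[home_pts_sum: home_pts >= 98 AND attendance < 17537]
game_id=30: ✓ → 103
game_id=31: ✗
game_id=32: ✓ → 66
game_id=33: ✗
game_id=34: ✗
game_id=35: ✗
game_id=36: ✗
game_id=37: ✓ → 82
game_id=38: ✓ → 65
game_id=39: ✓ → 111
game_id=40: ✓ → 92
game_id=41: ✗
game_id=42: ✓ → 139
game_id=43: ✗
home_pts_sum = 103 + 66 + 82 + 65 + 111 + 92 + 139 = 658

attendance_sum=513, home_pts_sum=658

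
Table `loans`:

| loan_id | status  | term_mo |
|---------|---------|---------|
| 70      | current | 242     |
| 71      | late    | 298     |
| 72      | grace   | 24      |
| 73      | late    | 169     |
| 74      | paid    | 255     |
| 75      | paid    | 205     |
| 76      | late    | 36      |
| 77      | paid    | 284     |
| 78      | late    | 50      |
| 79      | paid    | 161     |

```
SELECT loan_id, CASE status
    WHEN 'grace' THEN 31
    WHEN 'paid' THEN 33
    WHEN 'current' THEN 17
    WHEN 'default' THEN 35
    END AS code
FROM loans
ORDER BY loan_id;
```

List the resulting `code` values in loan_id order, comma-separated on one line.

loan_id=70: status='current' → 17
loan_id=71: (no match → NULL) → NULL
loan_id=72: status='grace' → 31
loan_id=73: (no match → NULL) → NULL
loan_id=74: status='paid' → 33
loan_id=75: status='paid' → 33
loan_id=76: (no match → NULL) → NULL
loan_id=77: status='paid' → 33
loan_id=78: (no match → NULL) → NULL
loan_id=79: status='paid' → 33

17, NULL, 31, NULL, 33, 33, NULL, 33, NULL, 33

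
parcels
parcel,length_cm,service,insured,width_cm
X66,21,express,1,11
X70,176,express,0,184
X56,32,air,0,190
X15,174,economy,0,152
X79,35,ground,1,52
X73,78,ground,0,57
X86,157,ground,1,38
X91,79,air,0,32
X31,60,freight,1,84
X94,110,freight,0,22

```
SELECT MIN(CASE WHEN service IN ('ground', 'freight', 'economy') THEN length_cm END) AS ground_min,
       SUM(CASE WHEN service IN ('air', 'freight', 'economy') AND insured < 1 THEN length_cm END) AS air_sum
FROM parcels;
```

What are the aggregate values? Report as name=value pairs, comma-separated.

[ground_min: service IN ('ground', 'freight', 'economy')]
parcel=X66: ✗
parcel=X70: ✗
parcel=X56: ✗
parcel=X15: ✓ → 174
parcel=X79: ✓ → 35
parcel=X73: ✓ → 78
parcel=X86: ✓ → 157
parcel=X91: ✗
parcel=X31: ✓ → 60
parcel=X94: ✓ → 110
ground_min = MIN(174, 35, 78, 157, 60, 110) = 35
—
[air_sum: service IN ('air', 'freight', 'economy') AND insured < 1]
parcel=X66: ✗
parcel=X70: ✗
parcel=X56: ✓ → 32
parcel=X15: ✓ → 174
parcel=X79: ✗
parcel=X73: ✗
parcel=X86: ✗
parcel=X91: ✓ → 79
parcel=X31: ✗
parcel=X94: ✓ → 110
air_sum = 32 + 174 + 79 + 110 = 395

ground_min=35, air_sum=395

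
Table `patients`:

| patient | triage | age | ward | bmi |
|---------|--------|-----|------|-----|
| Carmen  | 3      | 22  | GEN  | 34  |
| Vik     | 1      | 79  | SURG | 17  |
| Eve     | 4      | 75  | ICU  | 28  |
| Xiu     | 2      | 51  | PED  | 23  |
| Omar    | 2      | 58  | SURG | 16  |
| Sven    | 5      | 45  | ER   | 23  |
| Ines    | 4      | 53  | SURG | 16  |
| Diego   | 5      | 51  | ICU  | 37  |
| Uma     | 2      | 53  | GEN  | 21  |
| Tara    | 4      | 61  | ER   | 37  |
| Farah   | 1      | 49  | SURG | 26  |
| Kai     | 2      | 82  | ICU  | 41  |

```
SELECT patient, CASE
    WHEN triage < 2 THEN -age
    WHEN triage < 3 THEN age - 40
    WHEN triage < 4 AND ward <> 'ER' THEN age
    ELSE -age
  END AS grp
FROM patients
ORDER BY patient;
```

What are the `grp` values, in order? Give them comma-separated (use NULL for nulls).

patient=Carmen: triage < 4 AND ward <> 'ER' → 22
patient=Diego: ELSE → -51
patient=Eve: ELSE → -75
patient=Farah: triage < 2 → -49
patient=Ines: ELSE → -53
patient=Kai: triage < 3 → 42
patient=Omar: triage < 3 → 18
patient=Sven: ELSE → -45
patient=Tara: ELSE → -61
patient=Uma: triage < 3 → 13
patient=Vik: triage < 2 → -79
patient=Xiu: triage < 3 → 11

22, -51, -75, -49, -53, 42, 18, -45, -61, 13, -79, 11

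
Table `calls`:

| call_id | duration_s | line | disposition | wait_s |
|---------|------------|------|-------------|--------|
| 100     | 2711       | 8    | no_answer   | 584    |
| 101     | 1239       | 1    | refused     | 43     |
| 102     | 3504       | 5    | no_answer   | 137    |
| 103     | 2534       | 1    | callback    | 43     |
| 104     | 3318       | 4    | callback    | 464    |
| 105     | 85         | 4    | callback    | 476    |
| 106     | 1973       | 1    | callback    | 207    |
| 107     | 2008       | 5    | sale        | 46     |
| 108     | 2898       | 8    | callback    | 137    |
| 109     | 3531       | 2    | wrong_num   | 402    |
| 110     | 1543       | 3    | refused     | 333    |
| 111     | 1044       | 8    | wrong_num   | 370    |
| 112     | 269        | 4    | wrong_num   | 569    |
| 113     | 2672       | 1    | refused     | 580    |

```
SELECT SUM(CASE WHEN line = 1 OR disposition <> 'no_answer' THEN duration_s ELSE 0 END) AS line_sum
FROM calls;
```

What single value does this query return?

23114

call_id=100: ✗
call_id=101: ✓ → 1239
call_id=102: ✗
call_id=103: ✓ → 2534
call_id=104: ✓ → 3318
call_id=105: ✓ → 85
call_id=106: ✓ → 1973
call_id=107: ✓ → 2008
call_id=108: ✓ → 2898
call_id=109: ✓ → 3531
call_id=110: ✓ → 1543
call_id=111: ✓ → 1044
call_id=112: ✓ → 269
call_id=113: ✓ → 2672
line_sum = 1239 + 2534 + 3318 + 85 + 1973 + 2008 + 2898 + 3531 + 1543 + 1044 + 269 + 2672 = 23114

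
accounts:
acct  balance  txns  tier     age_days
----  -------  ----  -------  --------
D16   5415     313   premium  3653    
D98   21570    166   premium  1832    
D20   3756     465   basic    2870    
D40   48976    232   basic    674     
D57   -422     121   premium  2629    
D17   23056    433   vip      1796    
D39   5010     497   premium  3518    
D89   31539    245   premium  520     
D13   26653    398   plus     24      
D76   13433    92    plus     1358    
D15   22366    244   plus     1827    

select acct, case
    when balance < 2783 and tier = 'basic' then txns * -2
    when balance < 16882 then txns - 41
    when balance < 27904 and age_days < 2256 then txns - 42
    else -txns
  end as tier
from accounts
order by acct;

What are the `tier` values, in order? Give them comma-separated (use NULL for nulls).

acct=D13: balance < 27904 and age_days < 2256 → 356
acct=D15: balance < 27904 and age_days < 2256 → 202
acct=D16: balance < 16882 → 272
acct=D17: balance < 27904 and age_days < 2256 → 391
acct=D20: balance < 16882 → 424
acct=D39: balance < 16882 → 456
acct=D40: ELSE → -232
acct=D57: balance < 16882 → 80
acct=D76: balance < 16882 → 51
acct=D89: ELSE → -245
acct=D98: balance < 27904 and age_days < 2256 → 124

356, 202, 272, 391, 424, 456, -232, 80, 51, -245, 124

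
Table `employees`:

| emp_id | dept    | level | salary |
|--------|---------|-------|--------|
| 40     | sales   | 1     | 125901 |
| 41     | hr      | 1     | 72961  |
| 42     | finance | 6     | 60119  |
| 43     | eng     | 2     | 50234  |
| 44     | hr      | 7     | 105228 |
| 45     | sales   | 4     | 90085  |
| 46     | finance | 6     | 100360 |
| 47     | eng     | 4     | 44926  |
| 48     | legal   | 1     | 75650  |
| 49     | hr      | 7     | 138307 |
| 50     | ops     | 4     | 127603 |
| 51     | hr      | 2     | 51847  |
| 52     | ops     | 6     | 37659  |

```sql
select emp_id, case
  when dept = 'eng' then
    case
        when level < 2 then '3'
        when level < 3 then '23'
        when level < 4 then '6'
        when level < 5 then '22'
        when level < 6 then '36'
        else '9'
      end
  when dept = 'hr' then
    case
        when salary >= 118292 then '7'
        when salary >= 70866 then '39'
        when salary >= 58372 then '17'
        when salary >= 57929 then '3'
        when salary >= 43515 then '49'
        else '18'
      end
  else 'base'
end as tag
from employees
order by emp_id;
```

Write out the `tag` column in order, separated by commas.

base, 39, base, 23, 39, base, base, 22, base, 7, base, 49, base

emp_id=40: dept='sales' → outer ELSE → base
emp_id=41: dept='hr' → inner[salary >= 70866] → 39
emp_id=42: dept='finance' → outer ELSE → base
emp_id=43: dept='eng' → inner[level < 3] → 23
emp_id=44: dept='hr' → inner[salary >= 70866] → 39
emp_id=45: dept='sales' → outer ELSE → base
emp_id=46: dept='finance' → outer ELSE → base
emp_id=47: dept='eng' → inner[level < 5] → 22
emp_id=48: dept='legal' → outer ELSE → base
emp_id=49: dept='hr' → inner[salary >= 118292] → 7
emp_id=50: dept='ops' → outer ELSE → base
emp_id=51: dept='hr' → inner[salary >= 43515] → 49
emp_id=52: dept='ops' → outer ELSE → base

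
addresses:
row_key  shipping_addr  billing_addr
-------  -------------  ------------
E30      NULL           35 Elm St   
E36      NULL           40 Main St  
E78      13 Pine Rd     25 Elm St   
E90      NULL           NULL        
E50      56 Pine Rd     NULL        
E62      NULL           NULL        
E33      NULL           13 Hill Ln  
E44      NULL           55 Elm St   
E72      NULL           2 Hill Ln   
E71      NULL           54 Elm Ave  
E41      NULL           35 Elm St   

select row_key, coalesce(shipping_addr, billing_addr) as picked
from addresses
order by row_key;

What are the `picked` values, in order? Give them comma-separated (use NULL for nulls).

row_key=E30: shipping_addr=NULL, billing_addr=35 Elm St → 35 Elm St
row_key=E33: shipping_addr=NULL, billing_addr=13 Hill Ln → 13 Hill Ln
row_key=E36: shipping_addr=NULL, billing_addr=40 Main St → 40 Main St
row_key=E41: shipping_addr=NULL, billing_addr=35 Elm St → 35 Elm St
row_key=E44: shipping_addr=NULL, billing_addr=55 Elm St → 55 Elm St
row_key=E50: shipping_addr=56 Pine Rd → 56 Pine Rd
row_key=E62: shipping_addr=NULL, billing_addr=NULL (all NULL) → NULL
row_key=E71: shipping_addr=NULL, billing_addr=54 Elm Ave → 54 Elm Ave
row_key=E72: shipping_addr=NULL, billing_addr=2 Hill Ln → 2 Hill Ln
row_key=E78: shipping_addr=13 Pine Rd → 13 Pine Rd
row_key=E90: shipping_addr=NULL, billing_addr=NULL (all NULL) → NULL

35 Elm St, 13 Hill Ln, 40 Main St, 35 Elm St, 55 Elm St, 56 Pine Rd, NULL, 54 Elm Ave, 2 Hill Ln, 13 Pine Rd, NULL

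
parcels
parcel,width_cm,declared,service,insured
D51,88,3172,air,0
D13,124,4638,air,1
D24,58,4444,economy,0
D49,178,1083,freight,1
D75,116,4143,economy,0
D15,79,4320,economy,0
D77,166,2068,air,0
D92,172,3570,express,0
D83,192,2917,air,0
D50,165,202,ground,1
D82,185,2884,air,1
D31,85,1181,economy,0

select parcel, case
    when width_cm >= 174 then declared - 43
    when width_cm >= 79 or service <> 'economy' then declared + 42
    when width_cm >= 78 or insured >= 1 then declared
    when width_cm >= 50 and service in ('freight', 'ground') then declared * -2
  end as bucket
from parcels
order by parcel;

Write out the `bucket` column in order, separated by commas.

4680, 4362, NULL, 1223, 1040, 244, 3214, 4185, 2110, 2841, 2874, 3612

parcel=D13: width_cm >= 79 or service <> 'economy' → 4680
parcel=D15: width_cm >= 79 or service <> 'economy' → 4362
parcel=D24: (no match → NULL) → NULL
parcel=D31: width_cm >= 79 or service <> 'economy' → 1223
parcel=D49: width_cm >= 174 → 1040
parcel=D50: width_cm >= 79 or service <> 'economy' → 244
parcel=D51: width_cm >= 79 or service <> 'economy' → 3214
parcel=D75: width_cm >= 79 or service <> 'economy' → 4185
parcel=D77: width_cm >= 79 or service <> 'economy' → 2110
parcel=D82: width_cm >= 174 → 2841
parcel=D83: width_cm >= 174 → 2874
parcel=D92: width_cm >= 79 or service <> 'economy' → 3612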